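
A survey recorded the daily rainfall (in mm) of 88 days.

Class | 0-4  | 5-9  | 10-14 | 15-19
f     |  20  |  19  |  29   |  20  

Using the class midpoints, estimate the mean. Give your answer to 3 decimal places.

9.784

Midpoints: 2, 7, 12, 17
Σfm = 20×2 + 19×7 + 29×12 + 20×17 = 861
n = Σf = 88
Mean = 861 / 88 = 9.7841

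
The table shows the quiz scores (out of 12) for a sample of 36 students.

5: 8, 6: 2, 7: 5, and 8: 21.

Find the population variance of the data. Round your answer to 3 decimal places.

1.521

Values: 5, 6, 7, 8
n = 36, Σfx = 255, mean = 7.0833
Σfx² = 1861
Σf(x − x̄)² = Σfx² − (Σfx)²/n = 1861 − 255²/36 = 54.7500
Population variance = 54.7500 / 36 = 1.5208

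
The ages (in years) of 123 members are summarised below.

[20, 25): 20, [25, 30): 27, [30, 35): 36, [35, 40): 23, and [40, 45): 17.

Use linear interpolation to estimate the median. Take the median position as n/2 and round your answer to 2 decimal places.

Cumulative frequencies: 20, 47, 83, 106, 123
n = 123; position = n/2 = 61.5.
This falls in the class [30, 35): L = 30, F = 47, f = 36, h = 5.
Median ≈ 30 + ((61.5 − 47) / 36) × 5 = 32.0139

32.01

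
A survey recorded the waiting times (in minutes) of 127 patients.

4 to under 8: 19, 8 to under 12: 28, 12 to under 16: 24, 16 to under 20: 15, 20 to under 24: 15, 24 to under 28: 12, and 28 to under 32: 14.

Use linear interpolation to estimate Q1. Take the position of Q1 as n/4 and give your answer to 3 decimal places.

Cumulative frequencies: 19, 47, 71, 86, 101, 113, 127
n = 127; position = n/4 = 31.75.
This falls in the class 8 to under 12: L = 8, F = 19, f = 28, h = 4.
Lower quartile ≈ 8 + ((31.75 − 19) / 28) × 4 = 9.8214

9.821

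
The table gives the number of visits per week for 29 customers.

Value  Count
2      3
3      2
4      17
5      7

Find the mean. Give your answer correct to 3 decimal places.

3.966

Values: 2, 3, 4, 5
Σfx = 3×2 + 2×3 + 17×4 + 7×5 = 115
n = Σf = 29
Mean = 115 / 29 = 3.9655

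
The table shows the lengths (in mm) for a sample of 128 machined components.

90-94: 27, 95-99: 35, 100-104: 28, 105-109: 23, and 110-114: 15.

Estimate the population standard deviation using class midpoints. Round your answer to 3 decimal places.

6.493

Midpoints: 92, 97, 102, 107, 112
n = 128, Σfm = 12876, mean = 100.5938
Σfm² = 1300642
Σf(m − x̄)² = Σfm² − (Σfm)²/n = 1300642 − 12876²/128 = 5396.8750
Population variance = 5396.8750 / 128 = 42.1631
Standard deviation = √42.1631 = 6.4933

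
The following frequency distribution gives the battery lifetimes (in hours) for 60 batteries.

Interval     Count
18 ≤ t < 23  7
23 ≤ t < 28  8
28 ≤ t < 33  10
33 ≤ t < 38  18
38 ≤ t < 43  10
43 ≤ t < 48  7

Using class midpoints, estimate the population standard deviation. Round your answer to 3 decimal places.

7.477

Midpoints: 20.5, 25.5, 30.5, 35.5, 40.5, 45.5
n = 60, Σfm = 2015, mean = 33.5833
Σfm² = 71025
Σf(m − x̄)² = Σfm² − (Σfm)²/n = 71025 − 2015²/60 = 3354.5833
Population variance = 3354.5833 / 60 = 55.9097
Standard deviation = √55.9097 = 7.4773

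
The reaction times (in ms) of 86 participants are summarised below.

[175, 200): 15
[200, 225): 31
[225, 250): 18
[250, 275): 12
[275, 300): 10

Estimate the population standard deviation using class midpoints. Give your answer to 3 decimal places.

31.116

Midpoints: 187.5, 212.5, 237.5, 262.5, 287.5
n = 86, Σfm = 19700, mean = 229.0698
Σfm² = 4595937.5
Σf(m − x̄)² = Σfm² − (Σfm)²/n = 4595937.5 − 19700²/86 = 83263.0814
Population variance = 83263.0814 / 86 = 968.1754
Standard deviation = √968.1754 = 31.1155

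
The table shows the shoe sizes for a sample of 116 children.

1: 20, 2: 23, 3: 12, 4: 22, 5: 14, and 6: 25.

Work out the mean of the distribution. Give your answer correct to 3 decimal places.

3.534

Values: 1, 2, 3, 4, 5, 6
Σfx = 20×1 + 23×2 + 12×3 + 22×4 + 14×5 + 25×6 = 410
n = Σf = 116
Mean = 410 / 116 = 3.5345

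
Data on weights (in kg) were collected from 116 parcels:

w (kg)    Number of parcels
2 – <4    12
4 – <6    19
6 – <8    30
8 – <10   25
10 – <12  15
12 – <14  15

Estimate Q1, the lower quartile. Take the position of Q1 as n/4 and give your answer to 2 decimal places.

Cumulative frequencies: 12, 31, 61, 86, 101, 116
n = 116; position = n/4 = 29.
This falls in the class 4 – <6: L = 4, F = 12, f = 19, h = 2.
Lower quartile ≈ 4 + ((29 − 12) / 19) × 2 = 5.7895

5.79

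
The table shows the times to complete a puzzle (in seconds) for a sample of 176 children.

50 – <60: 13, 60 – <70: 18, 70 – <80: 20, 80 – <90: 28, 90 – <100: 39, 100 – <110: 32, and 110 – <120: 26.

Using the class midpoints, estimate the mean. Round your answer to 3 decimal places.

Midpoints: 55, 65, 75, 85, 95, 105, 115
Σfm = 13×55 + 18×65 + 20×75 + 28×85 + 39×95 + 32×105 + 26×115 = 15820
n = Σf = 176
Mean = 15820 / 176 = 89.8864

89.886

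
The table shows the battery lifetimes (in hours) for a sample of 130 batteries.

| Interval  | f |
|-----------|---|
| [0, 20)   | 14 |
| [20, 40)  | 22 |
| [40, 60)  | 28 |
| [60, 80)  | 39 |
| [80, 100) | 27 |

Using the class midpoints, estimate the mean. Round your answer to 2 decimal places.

Midpoints: 10, 30, 50, 70, 90
Σfm = 14×10 + 22×30 + 28×50 + 39×70 + 27×90 = 7360
n = Σf = 130
Mean = 7360 / 130 = 56.6154

56.62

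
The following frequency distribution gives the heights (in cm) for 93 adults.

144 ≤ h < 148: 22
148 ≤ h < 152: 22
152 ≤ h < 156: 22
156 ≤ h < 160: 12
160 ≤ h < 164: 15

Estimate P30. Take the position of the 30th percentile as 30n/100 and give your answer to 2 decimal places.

Cumulative frequencies: 22, 44, 66, 78, 93
n = 93; position = 30n/100 = 27.9.
This falls in the class 148 ≤ h < 152: L = 148, F = 22, f = 22, h = 4.
30th percentile ≈ 148 + ((27.9 − 22) / 22) × 4 = 149.0727

149.07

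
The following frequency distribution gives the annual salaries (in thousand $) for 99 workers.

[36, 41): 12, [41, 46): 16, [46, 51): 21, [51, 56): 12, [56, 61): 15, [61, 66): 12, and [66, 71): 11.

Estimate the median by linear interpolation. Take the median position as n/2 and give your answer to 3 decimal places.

Cumulative frequencies: 12, 28, 49, 61, 76, 88, 99
n = 99; position = n/2 = 49.5.
This falls in the class [51, 56): L = 51, F = 49, f = 12, h = 5.
Median ≈ 51 + ((49.5 − 49) / 12) × 5 = 51.2083

51.208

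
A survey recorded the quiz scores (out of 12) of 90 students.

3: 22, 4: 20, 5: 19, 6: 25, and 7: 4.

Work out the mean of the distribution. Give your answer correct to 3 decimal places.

Values: 3, 4, 5, 6, 7
Σfx = 22×3 + 20×4 + 19×5 + 25×6 + 4×7 = 419
n = Σf = 90
Mean = 419 / 90 = 4.6556

4.656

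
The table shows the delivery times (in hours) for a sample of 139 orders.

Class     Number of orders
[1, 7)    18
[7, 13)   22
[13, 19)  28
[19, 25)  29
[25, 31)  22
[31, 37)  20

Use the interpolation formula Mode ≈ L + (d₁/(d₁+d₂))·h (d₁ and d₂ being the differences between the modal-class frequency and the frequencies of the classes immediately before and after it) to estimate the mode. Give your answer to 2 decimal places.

Modal class: [19, 25) (highest frequency 29).
d₁ = 29 − 28 = 1, d₂ = 29 − 22 = 7
Mode ≈ 19 + (1/(1+7)) × 6 = 19 + 0.7500 = 19.7500

19.75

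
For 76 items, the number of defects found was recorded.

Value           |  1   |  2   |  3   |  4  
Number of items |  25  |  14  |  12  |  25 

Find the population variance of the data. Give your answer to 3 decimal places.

1.566

Values: 1, 2, 3, 4
n = 76, Σfx = 189, mean = 2.4868
Σfx² = 589
Σf(x − x̄)² = Σfx² − (Σfx)²/n = 589 − 189²/76 = 118.9868
Population variance = 118.9868 / 76 = 1.5656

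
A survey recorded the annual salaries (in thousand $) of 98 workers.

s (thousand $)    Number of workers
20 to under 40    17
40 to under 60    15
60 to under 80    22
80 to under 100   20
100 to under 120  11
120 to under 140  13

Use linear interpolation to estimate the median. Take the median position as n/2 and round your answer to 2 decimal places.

Cumulative frequencies: 17, 32, 54, 74, 85, 98
n = 98; position = n/2 = 49.
This falls in the class 60 to under 80: L = 60, F = 32, f = 22, h = 20.
Median ≈ 60 + ((49 − 32) / 22) × 20 = 75.4545

75.45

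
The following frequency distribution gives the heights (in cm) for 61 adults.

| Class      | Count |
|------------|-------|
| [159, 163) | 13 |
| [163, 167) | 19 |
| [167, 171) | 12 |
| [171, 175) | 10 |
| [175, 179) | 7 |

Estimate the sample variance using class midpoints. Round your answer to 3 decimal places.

Midpoints: 161, 165, 169, 173, 177
n = 61, Σfm = 10225, mean = 167.6230
Σfm² = 1715573
Σf(m − x̄)² = Σfm² − (Σfm)²/n = 1715573 − 10225²/61 = 1628.3279
Sample variance = 1628.3279 / 60 = 27.1388

27.139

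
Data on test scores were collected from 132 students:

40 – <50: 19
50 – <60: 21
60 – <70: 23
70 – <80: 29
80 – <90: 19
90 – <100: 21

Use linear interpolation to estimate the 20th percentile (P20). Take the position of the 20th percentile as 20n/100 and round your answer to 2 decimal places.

Cumulative frequencies: 19, 40, 63, 92, 111, 132
n = 132; position = 20n/100 = 26.4.
This falls in the class 50 – <60: L = 50, F = 19, f = 21, h = 10.
20th percentile ≈ 50 + ((26.4 − 19) / 21) × 10 = 53.5238

53.52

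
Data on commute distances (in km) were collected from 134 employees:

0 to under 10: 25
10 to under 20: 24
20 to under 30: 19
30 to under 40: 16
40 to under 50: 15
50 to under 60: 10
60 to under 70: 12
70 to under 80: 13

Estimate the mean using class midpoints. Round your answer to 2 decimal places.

33.58

Midpoints: 5, 15, 25, 35, 45, 55, 65, 75
Σfm = 25×5 + 24×15 + 19×25 + 16×35 + 15×45 + 10×55 + 12×65 + 13×75 = 4500
n = Σf = 134
Mean = 4500 / 134 = 33.5821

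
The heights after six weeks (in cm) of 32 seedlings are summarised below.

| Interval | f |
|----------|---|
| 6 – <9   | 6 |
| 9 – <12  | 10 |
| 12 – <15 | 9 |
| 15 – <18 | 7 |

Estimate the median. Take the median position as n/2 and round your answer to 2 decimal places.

12.00

Cumulative frequencies: 6, 16, 25, 32
n = 32; position = n/2 = 16.
This falls in the class 9 – <12: L = 9, F = 6, f = 10, h = 3.
Median ≈ 9 + ((16 − 6) / 10) × 3 = 12.0000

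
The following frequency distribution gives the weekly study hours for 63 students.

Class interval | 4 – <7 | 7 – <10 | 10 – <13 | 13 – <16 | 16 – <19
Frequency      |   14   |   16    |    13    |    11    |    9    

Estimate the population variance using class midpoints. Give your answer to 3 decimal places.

Midpoints: 5.5, 8.5, 11.5, 14.5, 17.5
n = 63, Σfm = 679.5, mean = 10.7857
Σfm² = 8367.75
Σf(m − x̄)² = Σfm² − (Σfm)²/n = 8367.75 − 679.5²/63 = 1038.8571
Population variance = 1038.8571 / 63 = 16.4898

16.490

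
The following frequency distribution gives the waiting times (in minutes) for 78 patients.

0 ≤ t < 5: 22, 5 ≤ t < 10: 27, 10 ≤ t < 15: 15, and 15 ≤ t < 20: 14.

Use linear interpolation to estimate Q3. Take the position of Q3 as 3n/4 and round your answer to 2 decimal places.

13.17

Cumulative frequencies: 22, 49, 64, 78
n = 78; position = 3n/4 = 58.5.
This falls in the class 10 ≤ t < 15: L = 10, F = 49, f = 15, h = 5.
Upper quartile ≈ 10 + ((58.5 − 49) / 15) × 5 = 13.1667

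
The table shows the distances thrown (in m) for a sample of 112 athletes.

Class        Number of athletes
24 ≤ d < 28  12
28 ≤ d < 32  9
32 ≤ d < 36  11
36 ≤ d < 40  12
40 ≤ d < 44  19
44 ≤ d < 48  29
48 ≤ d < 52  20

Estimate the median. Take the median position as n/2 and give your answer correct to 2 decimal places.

42.53

Cumulative frequencies: 12, 21, 32, 44, 63, 92, 112
n = 112; position = n/2 = 56.
This falls in the class 40 ≤ d < 44: L = 40, F = 44, f = 19, h = 4.
Median ≈ 40 + ((56 − 44) / 19) × 4 = 42.5263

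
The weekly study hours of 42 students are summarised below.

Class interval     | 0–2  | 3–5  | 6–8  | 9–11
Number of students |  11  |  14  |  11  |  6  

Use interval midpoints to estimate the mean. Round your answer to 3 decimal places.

4.857

Midpoints: 1, 4, 7, 10
Σfm = 11×1 + 14×4 + 11×7 + 6×10 = 204
n = Σf = 42
Mean = 204 / 42 = 4.8571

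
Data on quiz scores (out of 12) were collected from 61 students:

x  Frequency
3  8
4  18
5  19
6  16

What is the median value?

5

Cumulative frequencies: 8, 26, 45, 61
n = 61, so the median is the value in position (n+1)/2 = 31.
Position 31 falls at value 5.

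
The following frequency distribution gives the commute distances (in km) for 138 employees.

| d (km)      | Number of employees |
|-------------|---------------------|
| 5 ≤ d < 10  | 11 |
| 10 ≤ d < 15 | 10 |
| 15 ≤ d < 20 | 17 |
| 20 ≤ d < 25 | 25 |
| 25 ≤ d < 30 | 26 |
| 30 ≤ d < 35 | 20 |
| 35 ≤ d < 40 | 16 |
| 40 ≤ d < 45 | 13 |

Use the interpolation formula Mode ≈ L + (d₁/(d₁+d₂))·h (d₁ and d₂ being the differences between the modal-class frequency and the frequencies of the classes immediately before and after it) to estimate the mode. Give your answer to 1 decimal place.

Modal class: 25 ≤ d < 30 (highest frequency 26).
d₁ = 26 − 25 = 1, d₂ = 26 − 20 = 6
Mode ≈ 25 + (1/(1+6)) × 5 = 25 + 0.7143 = 25.7143

25.7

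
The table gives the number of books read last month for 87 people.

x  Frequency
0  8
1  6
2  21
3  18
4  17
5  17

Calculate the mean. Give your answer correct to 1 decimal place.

Values: 0, 1, 2, 3, 4, 5
Σfx = 8×0 + 6×1 + 21×2 + 18×3 + 17×4 + 17×5 = 255
n = Σf = 87
Mean = 255 / 87 = 2.9310

2.9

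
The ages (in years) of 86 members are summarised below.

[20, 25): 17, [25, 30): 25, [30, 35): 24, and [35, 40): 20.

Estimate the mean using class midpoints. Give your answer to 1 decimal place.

Midpoints: 22.5, 27.5, 32.5, 37.5
Σfm = 17×22.5 + 25×27.5 + 24×32.5 + 20×37.5 = 2600
n = Σf = 86
Mean = 2600 / 86 = 30.2326

30.2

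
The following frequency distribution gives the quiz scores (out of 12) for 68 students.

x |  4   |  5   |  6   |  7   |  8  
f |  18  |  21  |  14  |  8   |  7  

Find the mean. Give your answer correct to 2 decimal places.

5.49

Values: 4, 5, 6, 7, 8
Σfx = 18×4 + 21×5 + 14×6 + 8×7 + 7×8 = 373
n = Σf = 68
Mean = 373 / 68 = 5.4853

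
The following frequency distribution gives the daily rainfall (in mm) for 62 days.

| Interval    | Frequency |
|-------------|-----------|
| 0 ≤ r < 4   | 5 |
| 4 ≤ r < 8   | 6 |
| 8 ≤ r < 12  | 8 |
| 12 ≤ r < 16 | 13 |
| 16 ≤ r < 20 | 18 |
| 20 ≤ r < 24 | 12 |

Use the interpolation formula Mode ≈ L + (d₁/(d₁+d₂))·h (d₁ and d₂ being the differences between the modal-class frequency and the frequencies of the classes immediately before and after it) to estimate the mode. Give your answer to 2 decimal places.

17.82

Modal class: 16 ≤ r < 20 (highest frequency 18).
d₁ = 18 − 13 = 5, d₂ = 18 − 12 = 6
Mode ≈ 16 + (5/(5+6)) × 4 = 16 + 1.8182 = 17.8182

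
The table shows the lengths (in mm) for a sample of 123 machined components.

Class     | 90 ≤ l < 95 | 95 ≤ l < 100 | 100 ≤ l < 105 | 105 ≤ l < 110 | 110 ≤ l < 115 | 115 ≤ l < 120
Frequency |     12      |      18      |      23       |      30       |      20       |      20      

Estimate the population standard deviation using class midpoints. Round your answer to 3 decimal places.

Midpoints: 92.5, 97.5, 102.5, 107.5, 112.5, 117.5
n = 123, Σfm = 13047.5, mean = 106.0772
Σfm² = 1391368.75
Σf(m − x̄)² = Σfm² − (Σfm)²/n = 1391368.75 − 13047.5²/123 = 7326.0163
Population variance = 7326.0163 / 123 = 59.5611
Standard deviation = √59.5611 = 7.7176

7.718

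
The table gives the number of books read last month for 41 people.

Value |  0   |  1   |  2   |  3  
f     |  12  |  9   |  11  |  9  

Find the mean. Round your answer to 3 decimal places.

Values: 0, 1, 2, 3
Σfx = 12×0 + 9×1 + 11×2 + 9×3 = 58
n = Σf = 41
Mean = 58 / 41 = 1.4146

1.415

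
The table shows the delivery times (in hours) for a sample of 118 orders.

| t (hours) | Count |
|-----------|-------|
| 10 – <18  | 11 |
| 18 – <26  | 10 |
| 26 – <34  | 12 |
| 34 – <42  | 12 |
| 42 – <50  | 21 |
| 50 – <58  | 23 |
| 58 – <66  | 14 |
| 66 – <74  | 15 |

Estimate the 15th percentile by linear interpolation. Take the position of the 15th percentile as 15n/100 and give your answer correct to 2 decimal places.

23.36

Cumulative frequencies: 11, 21, 33, 45, 66, 89, 103, 118
n = 118; position = 15n/100 = 17.7.
This falls in the class 18 – <26: L = 18, F = 11, f = 10, h = 8.
15th percentile ≈ 18 + ((17.7 − 11) / 10) × 8 = 23.3600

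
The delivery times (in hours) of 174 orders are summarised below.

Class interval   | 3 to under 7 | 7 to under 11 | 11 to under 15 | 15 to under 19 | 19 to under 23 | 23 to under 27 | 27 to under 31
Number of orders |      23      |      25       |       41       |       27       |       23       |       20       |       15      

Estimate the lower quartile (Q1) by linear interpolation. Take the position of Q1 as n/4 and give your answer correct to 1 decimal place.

10.3

Cumulative frequencies: 23, 48, 89, 116, 139, 159, 174
n = 174; position = n/4 = 43.5.
This falls in the class 7 to under 11: L = 7, F = 23, f = 25, h = 4.
Lower quartile ≈ 7 + ((43.5 − 23) / 25) × 4 = 10.2800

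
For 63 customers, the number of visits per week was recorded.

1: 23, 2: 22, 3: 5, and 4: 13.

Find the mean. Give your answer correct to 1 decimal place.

2.1

Values: 1, 2, 3, 4
Σfx = 23×1 + 22×2 + 5×3 + 13×4 = 134
n = Σf = 63
Mean = 134 / 63 = 2.1270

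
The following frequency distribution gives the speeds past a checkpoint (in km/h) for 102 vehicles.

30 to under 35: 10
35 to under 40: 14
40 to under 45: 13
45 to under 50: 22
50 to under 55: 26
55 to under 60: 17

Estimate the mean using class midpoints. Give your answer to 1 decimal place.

Midpoints: 32.5, 37.5, 42.5, 47.5, 52.5, 57.5
Σfm = 10×32.5 + 14×37.5 + 13×42.5 + 22×47.5 + 26×52.5 + 17×57.5 = 4790
n = Σf = 102
Mean = 4790 / 102 = 46.9608

47.0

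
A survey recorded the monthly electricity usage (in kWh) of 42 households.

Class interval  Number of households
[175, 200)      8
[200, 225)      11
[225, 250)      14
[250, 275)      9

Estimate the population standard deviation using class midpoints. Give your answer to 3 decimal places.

25.671

Midpoints: 187.5, 212.5, 237.5, 262.5
n = 42, Σfm = 9525, mean = 226.7857
Σfm² = 2187812.5
Σf(m − x̄)² = Σfm² − (Σfm)²/n = 2187812.5 − 9525²/42 = 27678.5714
Population variance = 27678.5714 / 42 = 659.0136
Standard deviation = √659.0136 = 25.6713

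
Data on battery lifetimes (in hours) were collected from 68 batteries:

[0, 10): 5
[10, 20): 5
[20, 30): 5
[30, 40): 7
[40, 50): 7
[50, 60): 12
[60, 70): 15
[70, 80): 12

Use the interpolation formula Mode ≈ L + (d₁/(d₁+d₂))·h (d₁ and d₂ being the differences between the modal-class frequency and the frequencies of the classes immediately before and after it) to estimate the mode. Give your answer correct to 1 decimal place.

65.0

Modal class: [60, 70) (highest frequency 15).
d₁ = 15 − 12 = 3, d₂ = 15 − 12 = 3
Mode ≈ 60 + (3/(3+3)) × 10 = 60 + 5.0000 = 65.0000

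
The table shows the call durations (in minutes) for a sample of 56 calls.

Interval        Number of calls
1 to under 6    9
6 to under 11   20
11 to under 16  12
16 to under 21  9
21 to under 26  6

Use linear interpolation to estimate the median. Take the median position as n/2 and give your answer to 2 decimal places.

Cumulative frequencies: 9, 29, 41, 50, 56
n = 56; position = n/2 = 28.
This falls in the class 6 to under 11: L = 6, F = 9, f = 20, h = 5.
Median ≈ 6 + ((28 − 9) / 20) × 5 = 10.7500

10.75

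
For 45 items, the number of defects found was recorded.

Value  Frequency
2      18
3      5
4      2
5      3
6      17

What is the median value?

3

Cumulative frequencies: 18, 23, 25, 28, 45
n = 45, so the median is the value in position (n+1)/2 = 23.
Position 23 falls at value 3.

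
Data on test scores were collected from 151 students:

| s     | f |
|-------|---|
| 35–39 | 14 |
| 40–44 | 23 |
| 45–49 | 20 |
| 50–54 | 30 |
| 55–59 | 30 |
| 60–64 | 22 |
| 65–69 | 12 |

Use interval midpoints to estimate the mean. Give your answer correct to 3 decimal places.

Midpoints: 37, 42, 47, 52, 57, 62, 67
Σfm = 14×37 + 23×42 + 20×47 + 30×52 + 30×57 + 22×62 + 12×67 = 7862
n = Σf = 151
Mean = 7862 / 151 = 52.0662

52.066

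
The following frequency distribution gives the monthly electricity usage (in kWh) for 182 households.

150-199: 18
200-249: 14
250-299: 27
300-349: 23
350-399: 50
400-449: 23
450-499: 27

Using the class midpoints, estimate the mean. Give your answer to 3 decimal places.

343.181

Midpoints: 174.5, 224.5, 274.5, 324.5, 374.5, 424.5, 474.5
Σfm = 18×174.5 + 14×224.5 + 27×274.5 + 23×324.5 + 50×374.5 + 23×424.5 + 27×474.5 = 62459
n = Σf = 182
Mean = 62459 / 182 = 343.1813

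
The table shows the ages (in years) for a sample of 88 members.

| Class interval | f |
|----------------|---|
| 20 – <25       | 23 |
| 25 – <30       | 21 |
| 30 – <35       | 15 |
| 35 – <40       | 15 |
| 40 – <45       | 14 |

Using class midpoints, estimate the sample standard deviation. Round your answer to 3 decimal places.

7.141

Midpoints: 22.5, 27.5, 32.5, 37.5, 42.5
n = 88, Σfm = 2740, mean = 31.1364
Σfm² = 89750
Σf(m − x̄)² = Σfm² − (Σfm)²/n = 89750 − 2740²/88 = 4436.3636
Sample variance = 4436.3636 / 87 = 50.9927
Standard deviation = √50.9927 = 7.1409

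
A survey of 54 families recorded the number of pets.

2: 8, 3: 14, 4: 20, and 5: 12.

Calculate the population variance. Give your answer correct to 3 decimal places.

Values: 2, 3, 4, 5
n = 54, Σfx = 198, mean = 3.6667
Σfx² = 778
Σf(x − x̄)² = Σfx² − (Σfx)²/n = 778 − 198²/54 = 52.0000
Population variance = 52.0000 / 54 = 0.9630

0.963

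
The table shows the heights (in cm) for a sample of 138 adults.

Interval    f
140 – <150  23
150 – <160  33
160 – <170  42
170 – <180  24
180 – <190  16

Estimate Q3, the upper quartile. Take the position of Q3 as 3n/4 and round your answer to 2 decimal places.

172.29

Cumulative frequencies: 23, 56, 98, 122, 138
n = 138; position = 3n/4 = 103.5.
This falls in the class 170 – <180: L = 170, F = 98, f = 24, h = 10.
Upper quartile ≈ 170 + ((103.5 − 98) / 24) × 10 = 172.2917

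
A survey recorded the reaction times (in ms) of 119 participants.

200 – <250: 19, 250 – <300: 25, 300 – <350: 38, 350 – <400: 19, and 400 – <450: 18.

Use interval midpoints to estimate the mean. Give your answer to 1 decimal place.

321.6

Midpoints: 225, 275, 325, 375, 425
Σfm = 19×225 + 25×275 + 38×325 + 19×375 + 18×425 = 38275
n = Σf = 119
Mean = 38275 / 119 = 321.6387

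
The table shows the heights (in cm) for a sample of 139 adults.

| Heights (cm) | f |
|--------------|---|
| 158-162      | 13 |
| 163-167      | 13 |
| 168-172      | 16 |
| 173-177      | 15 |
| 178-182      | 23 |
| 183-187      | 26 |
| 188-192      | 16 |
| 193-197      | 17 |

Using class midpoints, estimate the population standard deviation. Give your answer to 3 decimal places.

10.737

Midpoints: 160, 165, 170, 175, 180, 185, 190, 195
n = 139, Σfm = 24875, mean = 178.9568
Σfm² = 4467575
Σf(m − x̄)² = Σfm² − (Σfm)²/n = 4467575 − 24875²/139 = 16023.7410
Population variance = 16023.7410 / 139 = 115.2787
Standard deviation = √115.2787 = 10.7368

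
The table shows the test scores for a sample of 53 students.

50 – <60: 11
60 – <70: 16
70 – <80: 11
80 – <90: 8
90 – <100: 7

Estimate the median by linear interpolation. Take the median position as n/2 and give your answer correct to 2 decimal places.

69.69

Cumulative frequencies: 11, 27, 38, 46, 53
n = 53; position = n/2 = 26.5.
This falls in the class 60 – <70: L = 60, F = 11, f = 16, h = 10.
Median ≈ 60 + ((26.5 − 11) / 16) × 10 = 69.6875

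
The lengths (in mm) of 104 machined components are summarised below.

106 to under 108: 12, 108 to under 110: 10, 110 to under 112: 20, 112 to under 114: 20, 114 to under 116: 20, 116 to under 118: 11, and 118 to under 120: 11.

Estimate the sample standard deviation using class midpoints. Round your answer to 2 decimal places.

Midpoints: 107, 109, 111, 113, 115, 117, 119
n = 104, Σfm = 11750, mean = 112.9808
Σfm² = 1328848
Σf(m − x̄)² = Σfm² − (Σfm)²/n = 1328848 − 11750²/104 = 1323.9615
Sample variance = 1323.9615 / 103 = 12.8540
Standard deviation = √12.8540 = 3.5852

3.59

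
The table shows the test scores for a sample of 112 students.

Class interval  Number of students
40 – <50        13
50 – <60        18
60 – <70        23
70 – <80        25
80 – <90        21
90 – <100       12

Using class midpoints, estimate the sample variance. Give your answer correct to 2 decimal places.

230.56

Midpoints: 45, 55, 65, 75, 85, 95
n = 112, Σfm = 7870, mean = 70.2679
Σfm² = 578600
Σf(m − x̄)² = Σfm² − (Σfm)²/n = 578600 − 7870²/112 = 25591.9643
Sample variance = 25591.9643 / 111 = 230.5582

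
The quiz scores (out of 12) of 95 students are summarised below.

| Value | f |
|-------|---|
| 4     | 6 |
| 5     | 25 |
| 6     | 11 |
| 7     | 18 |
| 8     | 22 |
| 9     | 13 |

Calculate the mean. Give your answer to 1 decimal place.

Values: 4, 5, 6, 7, 8, 9
Σfx = 6×4 + 25×5 + 11×6 + 18×7 + 22×8 + 13×9 = 634
n = Σf = 95
Mean = 634 / 95 = 6.6737

6.7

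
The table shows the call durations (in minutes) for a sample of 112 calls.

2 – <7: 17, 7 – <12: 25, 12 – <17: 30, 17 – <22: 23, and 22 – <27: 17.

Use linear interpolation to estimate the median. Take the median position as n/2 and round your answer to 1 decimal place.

Cumulative frequencies: 17, 42, 72, 95, 112
n = 112; position = n/2 = 56.
This falls in the class 12 – <17: L = 12, F = 42, f = 30, h = 5.
Median ≈ 12 + ((56 − 42) / 30) × 5 = 14.3333

14.3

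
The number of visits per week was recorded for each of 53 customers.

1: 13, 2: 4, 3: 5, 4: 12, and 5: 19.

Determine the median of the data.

Cumulative frequencies: 13, 17, 22, 34, 53
n = 53, so the median is the value in position (n+1)/2 = 27.
Position 27 falls at value 4.

4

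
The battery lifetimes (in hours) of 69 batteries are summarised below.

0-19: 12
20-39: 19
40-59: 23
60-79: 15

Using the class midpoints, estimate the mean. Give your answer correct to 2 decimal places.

41.38

Midpoints: 9.5, 29.5, 49.5, 69.5
Σfm = 12×9.5 + 19×29.5 + 23×49.5 + 15×69.5 = 2855.5
n = Σf = 69
Mean = 2855.5 / 69 = 41.3841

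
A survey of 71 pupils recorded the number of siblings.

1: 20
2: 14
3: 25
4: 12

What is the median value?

Cumulative frequencies: 20, 34, 59, 71
n = 71, so the median is the value in position (n+1)/2 = 36.
Position 36 falls at value 3.

3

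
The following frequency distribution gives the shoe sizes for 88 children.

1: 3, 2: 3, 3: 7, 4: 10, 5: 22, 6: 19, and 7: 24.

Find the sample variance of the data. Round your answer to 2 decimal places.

2.56

Values: 1, 2, 3, 4, 5, 6, 7
n = 88, Σfx = 462, mean = 5.2500
Σfx² = 2648
Σf(x − x̄)² = Σfx² − (Σfx)²/n = 2648 − 462²/88 = 222.5000
Sample variance = 222.5000 / 87 = 2.5575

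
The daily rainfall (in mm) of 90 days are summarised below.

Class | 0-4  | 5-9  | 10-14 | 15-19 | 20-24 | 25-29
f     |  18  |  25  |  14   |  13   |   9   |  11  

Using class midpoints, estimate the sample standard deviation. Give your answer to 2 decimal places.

Midpoints: 2, 7, 12, 17, 22, 27
n = 90, Σfm = 1095, mean = 12.1667
Σfm² = 19445
Σf(m − x̄)² = Σfm² − (Σfm)²/n = 19445 − 1095²/90 = 6122.5000
Sample variance = 6122.5000 / 89 = 68.7921
Standard deviation = √68.7921 = 8.2941

8.29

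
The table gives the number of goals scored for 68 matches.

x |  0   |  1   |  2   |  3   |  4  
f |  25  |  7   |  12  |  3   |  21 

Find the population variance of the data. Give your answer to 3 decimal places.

Values: 0, 1, 2, 3, 4
n = 68, Σfx = 124, mean = 1.8235
Σfx² = 418
Σf(x − x̄)² = Σfx² − (Σfx)²/n = 418 − 124²/68 = 191.8824
Population variance = 191.8824 / 68 = 2.8218

2.822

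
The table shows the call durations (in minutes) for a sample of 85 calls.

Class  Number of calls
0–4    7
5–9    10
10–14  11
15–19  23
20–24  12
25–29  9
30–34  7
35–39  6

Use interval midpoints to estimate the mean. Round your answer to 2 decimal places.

18.35

Midpoints: 2, 7, 12, 17, 22, 27, 32, 37
Σfm = 7×2 + 10×7 + 11×12 + 23×17 + 12×22 + 9×27 + 7×32 + 6×37 = 1560
n = Σf = 85
Mean = 1560 / 85 = 18.3529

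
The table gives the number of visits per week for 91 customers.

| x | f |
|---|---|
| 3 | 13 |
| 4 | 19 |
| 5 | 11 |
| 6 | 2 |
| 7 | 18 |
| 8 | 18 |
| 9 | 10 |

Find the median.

7

Cumulative frequencies: 13, 32, 43, 45, 63, 81, 91
n = 91, so the median is the value in position (n+1)/2 = 46.
Position 46 falls at value 7.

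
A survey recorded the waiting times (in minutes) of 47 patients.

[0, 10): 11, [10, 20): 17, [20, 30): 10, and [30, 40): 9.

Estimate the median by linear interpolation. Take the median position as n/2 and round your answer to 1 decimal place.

17.4

Cumulative frequencies: 11, 28, 38, 47
n = 47; position = n/2 = 23.5.
This falls in the class [10, 20): L = 10, F = 11, f = 17, h = 10.
Median ≈ 10 + ((23.5 − 11) / 17) × 10 = 17.3529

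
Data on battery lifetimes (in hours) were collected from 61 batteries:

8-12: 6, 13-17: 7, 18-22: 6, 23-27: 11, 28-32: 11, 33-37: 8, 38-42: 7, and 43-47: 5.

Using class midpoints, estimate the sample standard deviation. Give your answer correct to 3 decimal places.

Midpoints: 10, 15, 20, 25, 30, 35, 40, 45
n = 61, Σfm = 1675, mean = 27.4590
Σfm² = 52475
Σf(m − x̄)² = Σfm² − (Σfm)²/n = 52475 − 1675²/61 = 6481.1475
Sample variance = 6481.1475 / 60 = 108.0191
Standard deviation = √108.0191 = 10.3932

10.393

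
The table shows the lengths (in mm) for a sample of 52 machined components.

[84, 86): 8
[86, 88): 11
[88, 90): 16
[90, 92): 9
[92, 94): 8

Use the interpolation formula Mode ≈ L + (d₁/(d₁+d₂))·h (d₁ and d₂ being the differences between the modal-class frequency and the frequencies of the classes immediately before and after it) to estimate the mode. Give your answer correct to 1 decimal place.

Modal class: [88, 90) (highest frequency 16).
d₁ = 16 − 11 = 5, d₂ = 16 − 9 = 7
Mode ≈ 88 + (5/(5+7)) × 2 = 88 + 0.8333 = 88.8333

88.8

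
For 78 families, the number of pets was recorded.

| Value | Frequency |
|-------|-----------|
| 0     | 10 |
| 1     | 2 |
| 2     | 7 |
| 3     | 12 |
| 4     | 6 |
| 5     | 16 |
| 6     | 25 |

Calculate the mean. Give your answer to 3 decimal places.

Values: 0, 1, 2, 3, 4, 5, 6
Σfx = 10×0 + 2×1 + 7×2 + 12×3 + 6×4 + 16×5 + 25×6 = 306
n = Σf = 78
Mean = 306 / 78 = 3.9231

3.923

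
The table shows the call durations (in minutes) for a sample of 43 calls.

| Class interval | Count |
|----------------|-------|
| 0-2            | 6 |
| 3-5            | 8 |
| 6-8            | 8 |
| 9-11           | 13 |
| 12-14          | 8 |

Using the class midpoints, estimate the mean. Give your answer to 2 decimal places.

Midpoints: 1, 4, 7, 10, 13
Σfm = 6×1 + 8×4 + 8×7 + 13×10 + 8×13 = 328
n = Σf = 43
Mean = 328 / 43 = 7.6279

7.63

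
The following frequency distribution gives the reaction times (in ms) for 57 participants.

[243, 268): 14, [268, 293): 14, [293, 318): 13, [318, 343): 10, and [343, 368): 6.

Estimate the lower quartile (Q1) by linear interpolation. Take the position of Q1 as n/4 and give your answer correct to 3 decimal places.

268.446

Cumulative frequencies: 14, 28, 41, 51, 57
n = 57; position = n/4 = 14.25.
This falls in the class [268, 293): L = 268, F = 14, f = 14, h = 25.
Lower quartile ≈ 268 + ((14.25 − 14) / 14) × 25 = 268.4464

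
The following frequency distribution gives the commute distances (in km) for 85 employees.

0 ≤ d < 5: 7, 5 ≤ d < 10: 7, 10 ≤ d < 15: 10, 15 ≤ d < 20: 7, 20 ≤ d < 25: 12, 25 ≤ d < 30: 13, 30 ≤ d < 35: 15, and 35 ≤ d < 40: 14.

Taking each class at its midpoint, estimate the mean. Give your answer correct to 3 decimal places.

23.029

Midpoints: 2.5, 7.5, 12.5, 17.5, 22.5, 27.5, 32.5, 37.5
Σfm = 7×2.5 + 7×7.5 + 10×12.5 + 7×17.5 + 12×22.5 + 13×27.5 + 15×32.5 + 14×37.5 = 1957.5
n = Σf = 85
Mean = 1957.5 / 85 = 23.0294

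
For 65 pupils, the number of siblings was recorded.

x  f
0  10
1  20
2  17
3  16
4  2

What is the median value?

Cumulative frequencies: 10, 30, 47, 63, 65
n = 65, so the median is the value in position (n+1)/2 = 33.
Position 33 falls at value 2.

2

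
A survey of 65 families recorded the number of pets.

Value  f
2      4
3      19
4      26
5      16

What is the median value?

Cumulative frequencies: 4, 23, 49, 65
n = 65, so the median is the value in position (n+1)/2 = 33.
Position 33 falls at value 4.

4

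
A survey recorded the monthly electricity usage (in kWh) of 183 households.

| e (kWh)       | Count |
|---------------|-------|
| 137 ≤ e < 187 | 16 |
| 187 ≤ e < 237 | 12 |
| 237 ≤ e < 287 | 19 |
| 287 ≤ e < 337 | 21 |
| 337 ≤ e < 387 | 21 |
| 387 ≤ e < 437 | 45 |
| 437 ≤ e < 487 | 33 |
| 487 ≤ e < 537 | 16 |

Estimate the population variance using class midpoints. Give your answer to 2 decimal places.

Midpoints: 162, 212, 262, 312, 362, 412, 462, 512
n = 183, Σfm = 66246, mean = 362.0000
Σfm² = 25936052
Σf(m − x̄)² = Σfm² − (Σfm)²/n = 25936052 − 66246²/183 = 1955000.0000
Population variance = 1955000.0000 / 183 = 10683.0601

10683.06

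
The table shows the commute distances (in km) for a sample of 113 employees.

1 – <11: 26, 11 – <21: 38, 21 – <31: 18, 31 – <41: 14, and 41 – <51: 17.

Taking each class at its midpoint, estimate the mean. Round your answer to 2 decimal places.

Midpoints: 6, 16, 26, 36, 46
Σfm = 26×6 + 38×16 + 18×26 + 14×36 + 17×46 = 2518
n = Σf = 113
Mean = 2518 / 113 = 22.2832

22.28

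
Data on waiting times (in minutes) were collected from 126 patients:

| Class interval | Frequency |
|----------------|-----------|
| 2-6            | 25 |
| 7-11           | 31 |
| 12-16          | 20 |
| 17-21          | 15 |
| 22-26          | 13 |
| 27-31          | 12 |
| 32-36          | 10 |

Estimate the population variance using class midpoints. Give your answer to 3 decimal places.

90.420

Midpoints: 4, 9, 14, 19, 24, 29, 34
n = 126, Σfm = 1944, mean = 15.4286
Σfm² = 41386
Σf(m − x̄)² = Σfm² − (Σfm)²/n = 41386 − 1944²/126 = 11392.8571
Population variance = 11392.8571 / 126 = 90.4195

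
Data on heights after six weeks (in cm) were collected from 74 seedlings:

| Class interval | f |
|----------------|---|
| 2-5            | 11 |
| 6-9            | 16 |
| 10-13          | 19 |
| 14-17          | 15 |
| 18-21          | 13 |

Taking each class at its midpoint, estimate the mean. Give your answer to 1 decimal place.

11.7

Midpoints: 3.5, 7.5, 11.5, 15.5, 19.5
Σfm = 11×3.5 + 16×7.5 + 19×11.5 + 15×15.5 + 13×19.5 = 863
n = Σf = 74
Mean = 863 / 74 = 11.6622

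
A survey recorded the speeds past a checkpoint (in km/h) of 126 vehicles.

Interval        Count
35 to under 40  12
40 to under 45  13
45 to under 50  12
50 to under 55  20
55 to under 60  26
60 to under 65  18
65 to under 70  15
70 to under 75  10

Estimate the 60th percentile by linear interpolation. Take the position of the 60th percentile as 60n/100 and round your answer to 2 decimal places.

58.58

Cumulative frequencies: 12, 25, 37, 57, 83, 101, 116, 126
n = 126; position = 60n/100 = 75.6.
This falls in the class 55 to under 60: L = 55, F = 57, f = 26, h = 5.
60th percentile ≈ 55 + ((75.6 − 57) / 26) × 5 = 58.5769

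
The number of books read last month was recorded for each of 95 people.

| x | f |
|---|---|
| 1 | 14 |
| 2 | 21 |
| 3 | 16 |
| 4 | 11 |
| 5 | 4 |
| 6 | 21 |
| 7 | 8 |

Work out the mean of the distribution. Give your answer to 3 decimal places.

Values: 1, 2, 3, 4, 5, 6, 7
Σfx = 14×1 + 21×2 + 16×3 + 11×4 + 4×5 + 21×6 + 8×7 = 350
n = Σf = 95
Mean = 350 / 95 = 3.6842

3.684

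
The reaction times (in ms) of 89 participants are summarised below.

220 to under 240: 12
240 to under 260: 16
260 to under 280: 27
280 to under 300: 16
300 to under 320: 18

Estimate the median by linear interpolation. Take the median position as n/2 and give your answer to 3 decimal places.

Cumulative frequencies: 12, 28, 55, 71, 89
n = 89; position = n/2 = 44.5.
This falls in the class 260 to under 280: L = 260, F = 28, f = 27, h = 20.
Median ≈ 260 + ((44.5 − 28) / 27) × 20 = 272.2222

272.222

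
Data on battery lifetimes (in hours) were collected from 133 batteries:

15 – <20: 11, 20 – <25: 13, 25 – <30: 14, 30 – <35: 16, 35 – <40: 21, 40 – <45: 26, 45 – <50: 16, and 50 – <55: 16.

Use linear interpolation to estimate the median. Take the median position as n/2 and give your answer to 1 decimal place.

38.0

Cumulative frequencies: 11, 24, 38, 54, 75, 101, 117, 133
n = 133; position = n/2 = 66.5.
This falls in the class 35 – <40: L = 35, F = 54, f = 21, h = 5.
Median ≈ 35 + ((66.5 − 54) / 21) × 5 = 37.9762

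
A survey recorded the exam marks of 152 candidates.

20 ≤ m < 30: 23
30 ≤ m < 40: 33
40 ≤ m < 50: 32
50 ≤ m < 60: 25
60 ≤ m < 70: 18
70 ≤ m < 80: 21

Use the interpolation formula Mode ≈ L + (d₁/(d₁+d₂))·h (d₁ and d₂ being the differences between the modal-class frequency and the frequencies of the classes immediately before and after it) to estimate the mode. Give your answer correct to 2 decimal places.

39.09

Modal class: 30 ≤ m < 40 (highest frequency 33).
d₁ = 33 − 23 = 10, d₂ = 33 − 32 = 1
Mode ≈ 30 + (10/(10+1)) × 10 = 30 + 9.0909 = 39.0909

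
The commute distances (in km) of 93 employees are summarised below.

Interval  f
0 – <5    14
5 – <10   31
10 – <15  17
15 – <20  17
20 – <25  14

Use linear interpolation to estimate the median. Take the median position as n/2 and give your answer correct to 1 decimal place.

Cumulative frequencies: 14, 45, 62, 79, 93
n = 93; position = n/2 = 46.5.
This falls in the class 10 – <15: L = 10, F = 45, f = 17, h = 5.
Median ≈ 10 + ((46.5 − 45) / 17) × 5 = 10.4412

10.4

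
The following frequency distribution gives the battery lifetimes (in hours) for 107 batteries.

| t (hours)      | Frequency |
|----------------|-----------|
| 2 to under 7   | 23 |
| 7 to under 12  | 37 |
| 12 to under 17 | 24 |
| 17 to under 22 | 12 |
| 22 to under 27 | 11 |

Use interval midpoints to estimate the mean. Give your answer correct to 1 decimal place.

Midpoints: 4.5, 9.5, 14.5, 19.5, 24.5
Σfm = 23×4.5 + 37×9.5 + 24×14.5 + 12×19.5 + 11×24.5 = 1306.5
n = Σf = 107
Mean = 1306.5 / 107 = 12.2103

12.2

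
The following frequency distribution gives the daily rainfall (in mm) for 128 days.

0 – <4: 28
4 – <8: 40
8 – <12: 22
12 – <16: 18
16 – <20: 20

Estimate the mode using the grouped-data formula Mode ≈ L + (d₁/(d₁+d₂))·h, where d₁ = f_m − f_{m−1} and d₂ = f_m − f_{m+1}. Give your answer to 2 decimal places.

5.60

Modal class: 4 – <8 (highest frequency 40).
d₁ = 40 − 28 = 12, d₂ = 40 − 22 = 18
Mode ≈ 4 + (12/(12+18)) × 4 = 4 + 1.6000 = 5.6000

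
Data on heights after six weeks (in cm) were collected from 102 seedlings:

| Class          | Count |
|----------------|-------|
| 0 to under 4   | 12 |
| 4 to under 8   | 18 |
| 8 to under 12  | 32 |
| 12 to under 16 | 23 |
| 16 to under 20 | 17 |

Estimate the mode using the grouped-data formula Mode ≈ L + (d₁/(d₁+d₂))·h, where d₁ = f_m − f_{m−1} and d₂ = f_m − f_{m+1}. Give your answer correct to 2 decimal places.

Modal class: 8 to under 12 (highest frequency 32).
d₁ = 32 − 18 = 14, d₂ = 32 − 23 = 9
Mode ≈ 8 + (14/(14+9)) × 4 = 8 + 2.4348 = 10.4348

10.43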